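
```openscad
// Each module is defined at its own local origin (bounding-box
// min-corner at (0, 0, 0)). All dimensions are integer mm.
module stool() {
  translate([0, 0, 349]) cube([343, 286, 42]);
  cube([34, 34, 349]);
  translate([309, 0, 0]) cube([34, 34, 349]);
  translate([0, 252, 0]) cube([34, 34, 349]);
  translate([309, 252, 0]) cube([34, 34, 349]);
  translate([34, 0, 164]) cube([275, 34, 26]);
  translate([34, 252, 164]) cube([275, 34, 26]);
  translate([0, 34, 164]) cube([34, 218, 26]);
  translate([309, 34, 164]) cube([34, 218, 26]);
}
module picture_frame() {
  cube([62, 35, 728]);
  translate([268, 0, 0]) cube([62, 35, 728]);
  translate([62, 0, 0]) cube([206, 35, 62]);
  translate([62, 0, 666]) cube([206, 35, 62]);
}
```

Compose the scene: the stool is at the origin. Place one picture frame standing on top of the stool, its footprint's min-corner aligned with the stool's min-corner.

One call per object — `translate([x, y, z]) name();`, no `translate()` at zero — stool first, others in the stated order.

stool();
translate([0, 0, 391]) picture_frame();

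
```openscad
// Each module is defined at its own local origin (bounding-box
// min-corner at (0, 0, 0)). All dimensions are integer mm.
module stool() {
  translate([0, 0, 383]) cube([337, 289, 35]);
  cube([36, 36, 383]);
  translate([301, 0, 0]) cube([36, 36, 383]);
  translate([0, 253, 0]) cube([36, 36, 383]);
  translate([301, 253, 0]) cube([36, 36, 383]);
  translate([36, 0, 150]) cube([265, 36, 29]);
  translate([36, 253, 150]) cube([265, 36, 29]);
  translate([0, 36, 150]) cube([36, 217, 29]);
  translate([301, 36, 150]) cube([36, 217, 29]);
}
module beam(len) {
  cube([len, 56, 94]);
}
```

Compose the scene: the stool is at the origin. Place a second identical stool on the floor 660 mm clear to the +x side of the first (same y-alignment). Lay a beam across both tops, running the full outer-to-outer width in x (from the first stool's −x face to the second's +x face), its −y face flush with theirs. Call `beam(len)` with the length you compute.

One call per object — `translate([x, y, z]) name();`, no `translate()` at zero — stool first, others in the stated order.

stool();
translate([997, 0, 0]) stool();
translate([0, 0, 418]) beam(1334);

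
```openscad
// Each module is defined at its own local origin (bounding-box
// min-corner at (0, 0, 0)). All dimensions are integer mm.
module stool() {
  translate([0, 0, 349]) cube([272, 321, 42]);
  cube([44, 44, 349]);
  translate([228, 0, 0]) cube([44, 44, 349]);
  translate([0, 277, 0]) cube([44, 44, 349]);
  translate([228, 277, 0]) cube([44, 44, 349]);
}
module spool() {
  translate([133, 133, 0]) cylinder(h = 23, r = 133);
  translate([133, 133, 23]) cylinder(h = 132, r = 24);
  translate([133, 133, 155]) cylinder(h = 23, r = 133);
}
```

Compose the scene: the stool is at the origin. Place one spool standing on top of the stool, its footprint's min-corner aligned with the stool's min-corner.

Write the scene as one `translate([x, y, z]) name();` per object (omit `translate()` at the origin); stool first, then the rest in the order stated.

stool();
translate([0, 0, 391]) spool();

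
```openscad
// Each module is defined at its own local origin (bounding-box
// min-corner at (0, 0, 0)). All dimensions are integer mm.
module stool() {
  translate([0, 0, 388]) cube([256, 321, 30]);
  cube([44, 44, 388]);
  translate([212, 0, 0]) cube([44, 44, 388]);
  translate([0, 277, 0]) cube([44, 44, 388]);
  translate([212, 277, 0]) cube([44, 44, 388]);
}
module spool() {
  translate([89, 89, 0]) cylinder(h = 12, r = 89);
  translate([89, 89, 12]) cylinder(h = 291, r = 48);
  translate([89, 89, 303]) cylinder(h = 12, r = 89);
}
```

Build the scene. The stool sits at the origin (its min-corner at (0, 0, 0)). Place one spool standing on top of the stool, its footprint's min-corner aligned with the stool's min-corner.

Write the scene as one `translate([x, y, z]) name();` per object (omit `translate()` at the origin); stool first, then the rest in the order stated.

stool();
translate([0, 0, 418]) spool();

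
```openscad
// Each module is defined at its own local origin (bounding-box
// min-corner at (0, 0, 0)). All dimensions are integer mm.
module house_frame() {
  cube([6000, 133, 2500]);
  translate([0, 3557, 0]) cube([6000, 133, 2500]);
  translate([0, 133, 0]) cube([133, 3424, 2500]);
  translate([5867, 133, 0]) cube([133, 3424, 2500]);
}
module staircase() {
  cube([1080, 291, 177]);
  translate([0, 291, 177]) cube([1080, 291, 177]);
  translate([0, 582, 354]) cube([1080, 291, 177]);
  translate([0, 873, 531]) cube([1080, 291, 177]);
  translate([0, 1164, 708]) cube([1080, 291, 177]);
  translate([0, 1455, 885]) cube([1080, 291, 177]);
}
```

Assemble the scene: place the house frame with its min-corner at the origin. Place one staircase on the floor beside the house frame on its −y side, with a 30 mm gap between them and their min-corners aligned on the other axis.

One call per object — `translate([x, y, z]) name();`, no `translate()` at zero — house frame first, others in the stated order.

house_frame();
translate([0, -1776, 0]) staircase();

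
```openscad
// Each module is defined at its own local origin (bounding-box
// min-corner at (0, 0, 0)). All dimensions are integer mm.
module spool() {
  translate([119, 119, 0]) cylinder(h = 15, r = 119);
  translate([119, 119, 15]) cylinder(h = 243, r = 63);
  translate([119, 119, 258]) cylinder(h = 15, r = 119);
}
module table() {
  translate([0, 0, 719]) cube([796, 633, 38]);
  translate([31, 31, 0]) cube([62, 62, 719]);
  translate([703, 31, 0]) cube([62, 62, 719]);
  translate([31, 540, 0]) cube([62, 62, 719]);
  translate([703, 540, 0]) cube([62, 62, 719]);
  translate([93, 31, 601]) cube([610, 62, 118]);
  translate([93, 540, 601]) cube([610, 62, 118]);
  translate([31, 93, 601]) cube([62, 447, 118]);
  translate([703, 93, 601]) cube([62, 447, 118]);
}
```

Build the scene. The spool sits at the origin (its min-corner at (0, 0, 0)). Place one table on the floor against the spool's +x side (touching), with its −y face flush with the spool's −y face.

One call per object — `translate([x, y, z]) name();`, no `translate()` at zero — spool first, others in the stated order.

spool();
translate([238, 0, 0]) table();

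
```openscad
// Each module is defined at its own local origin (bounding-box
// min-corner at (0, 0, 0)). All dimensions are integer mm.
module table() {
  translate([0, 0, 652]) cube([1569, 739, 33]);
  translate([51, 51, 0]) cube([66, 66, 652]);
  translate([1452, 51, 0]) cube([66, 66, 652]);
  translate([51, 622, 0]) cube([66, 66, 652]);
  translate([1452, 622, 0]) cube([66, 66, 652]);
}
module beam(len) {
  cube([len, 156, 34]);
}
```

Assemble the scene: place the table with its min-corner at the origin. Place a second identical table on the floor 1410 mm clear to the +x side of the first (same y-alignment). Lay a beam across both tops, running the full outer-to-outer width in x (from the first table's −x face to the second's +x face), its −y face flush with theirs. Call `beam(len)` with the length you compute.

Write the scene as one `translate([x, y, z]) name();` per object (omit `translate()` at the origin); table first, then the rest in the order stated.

table();
translate([2979, 0, 0]) table();
translate([0, 0, 685]) beam(4548);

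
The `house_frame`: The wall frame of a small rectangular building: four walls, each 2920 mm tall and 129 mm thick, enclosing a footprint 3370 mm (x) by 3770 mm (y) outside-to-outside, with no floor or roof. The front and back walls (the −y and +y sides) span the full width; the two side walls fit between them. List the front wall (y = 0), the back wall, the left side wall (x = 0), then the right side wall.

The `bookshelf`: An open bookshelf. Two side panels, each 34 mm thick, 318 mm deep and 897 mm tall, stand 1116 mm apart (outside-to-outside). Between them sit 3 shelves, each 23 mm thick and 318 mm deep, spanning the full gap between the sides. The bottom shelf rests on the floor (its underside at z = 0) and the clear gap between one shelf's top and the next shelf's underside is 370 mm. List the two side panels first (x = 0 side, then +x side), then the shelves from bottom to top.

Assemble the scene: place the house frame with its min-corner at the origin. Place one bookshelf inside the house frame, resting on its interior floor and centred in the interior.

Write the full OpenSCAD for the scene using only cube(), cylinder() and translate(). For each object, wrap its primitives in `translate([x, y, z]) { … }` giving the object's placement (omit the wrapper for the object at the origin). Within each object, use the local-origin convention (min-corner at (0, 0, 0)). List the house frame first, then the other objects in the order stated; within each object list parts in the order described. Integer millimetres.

cube([3370, 129, 2920]);
translate([0, 3641, 0]) cube([3370, 129, 2920]);
translate([0, 129, 0]) cube([129, 3512, 2920]);
translate([3241, 129, 0]) cube([129, 3512, 2920]);
translate([1127, 1726, 0]) {
  cube([34, 318, 897]);
  translate([1082, 0, 0]) cube([34, 318, 897]);
  translate([34, 0, 0]) cube([1048, 318, 23]);
  translate([34, 0, 393]) cube([1048, 318, 23]);
  translate([34, 0, 786]) cube([1048, 318, 23]);
}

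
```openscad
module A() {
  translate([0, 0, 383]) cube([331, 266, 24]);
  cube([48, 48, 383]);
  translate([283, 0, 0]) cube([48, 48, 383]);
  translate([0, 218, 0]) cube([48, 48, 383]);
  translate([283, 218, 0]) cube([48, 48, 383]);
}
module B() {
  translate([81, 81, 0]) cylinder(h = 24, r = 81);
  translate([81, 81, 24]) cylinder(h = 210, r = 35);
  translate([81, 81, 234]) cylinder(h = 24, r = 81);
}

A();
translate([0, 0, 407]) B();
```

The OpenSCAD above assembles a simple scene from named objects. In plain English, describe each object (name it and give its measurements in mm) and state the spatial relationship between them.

A is a four-legged stool. The seat is 331×266 mm, 24 mm thick, top at z = 407 mm. It stands on four square legs, each 48×48 mm in cross-section, from z = 0 to the seat underside, each flush with a corner of the seat.

B is a spool: two coaxial disc flanges of radius 81 mm and thickness 24 mm, joined by a core cylinder of radius 35 mm and height 210 mm. The lower flange rests on z = 0 and the three cylinders share a vertical axis.

The spool is on top of the stool.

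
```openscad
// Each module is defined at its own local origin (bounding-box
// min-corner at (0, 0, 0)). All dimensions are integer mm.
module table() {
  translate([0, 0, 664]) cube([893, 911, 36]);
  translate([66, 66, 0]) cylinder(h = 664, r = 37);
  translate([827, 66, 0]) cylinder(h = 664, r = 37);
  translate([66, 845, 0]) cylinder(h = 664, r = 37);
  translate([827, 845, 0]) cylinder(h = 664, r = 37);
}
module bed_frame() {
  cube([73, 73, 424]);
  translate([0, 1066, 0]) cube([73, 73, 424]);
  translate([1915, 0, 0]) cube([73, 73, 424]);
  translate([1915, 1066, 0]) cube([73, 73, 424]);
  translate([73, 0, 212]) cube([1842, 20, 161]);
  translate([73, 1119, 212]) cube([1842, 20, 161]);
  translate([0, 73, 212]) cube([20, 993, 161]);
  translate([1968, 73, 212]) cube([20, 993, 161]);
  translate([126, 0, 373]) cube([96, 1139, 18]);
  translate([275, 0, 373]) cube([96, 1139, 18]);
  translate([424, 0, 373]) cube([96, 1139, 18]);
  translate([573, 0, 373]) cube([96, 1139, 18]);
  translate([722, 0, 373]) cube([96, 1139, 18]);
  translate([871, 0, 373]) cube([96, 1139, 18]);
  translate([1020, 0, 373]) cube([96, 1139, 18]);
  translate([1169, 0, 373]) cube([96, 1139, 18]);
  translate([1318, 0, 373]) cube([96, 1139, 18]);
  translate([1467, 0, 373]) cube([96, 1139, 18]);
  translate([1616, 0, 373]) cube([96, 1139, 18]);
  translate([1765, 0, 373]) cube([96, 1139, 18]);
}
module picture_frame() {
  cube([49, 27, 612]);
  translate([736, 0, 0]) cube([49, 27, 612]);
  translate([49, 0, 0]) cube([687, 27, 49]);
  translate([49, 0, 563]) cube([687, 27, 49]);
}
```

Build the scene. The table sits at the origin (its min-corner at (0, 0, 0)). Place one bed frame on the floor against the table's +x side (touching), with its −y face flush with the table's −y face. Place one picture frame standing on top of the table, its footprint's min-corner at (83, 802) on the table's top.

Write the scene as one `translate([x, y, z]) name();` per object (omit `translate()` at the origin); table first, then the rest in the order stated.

table();
translate([893, 0, 0]) bed_frame();
translate([83, 802, 700]) picture_frame();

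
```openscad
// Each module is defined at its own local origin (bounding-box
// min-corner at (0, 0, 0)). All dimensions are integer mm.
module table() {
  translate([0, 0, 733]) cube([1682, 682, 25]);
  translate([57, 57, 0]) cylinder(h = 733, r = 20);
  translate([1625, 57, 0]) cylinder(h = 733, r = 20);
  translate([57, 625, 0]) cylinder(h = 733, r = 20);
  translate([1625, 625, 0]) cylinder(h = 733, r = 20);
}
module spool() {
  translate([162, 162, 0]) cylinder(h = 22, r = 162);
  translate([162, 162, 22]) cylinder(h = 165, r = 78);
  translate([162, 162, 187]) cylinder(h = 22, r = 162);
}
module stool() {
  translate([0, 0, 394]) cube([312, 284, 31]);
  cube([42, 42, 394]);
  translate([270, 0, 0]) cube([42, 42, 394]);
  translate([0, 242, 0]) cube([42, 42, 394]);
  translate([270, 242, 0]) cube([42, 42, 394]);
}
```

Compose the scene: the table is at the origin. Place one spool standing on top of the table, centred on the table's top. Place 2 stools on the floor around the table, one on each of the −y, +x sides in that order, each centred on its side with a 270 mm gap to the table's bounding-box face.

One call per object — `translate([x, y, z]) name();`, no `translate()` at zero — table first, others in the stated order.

table();
translate([679, 179, 758]) spool();
translate([685, -554, 0]) stool();
translate([1952, 199, 0]) stool();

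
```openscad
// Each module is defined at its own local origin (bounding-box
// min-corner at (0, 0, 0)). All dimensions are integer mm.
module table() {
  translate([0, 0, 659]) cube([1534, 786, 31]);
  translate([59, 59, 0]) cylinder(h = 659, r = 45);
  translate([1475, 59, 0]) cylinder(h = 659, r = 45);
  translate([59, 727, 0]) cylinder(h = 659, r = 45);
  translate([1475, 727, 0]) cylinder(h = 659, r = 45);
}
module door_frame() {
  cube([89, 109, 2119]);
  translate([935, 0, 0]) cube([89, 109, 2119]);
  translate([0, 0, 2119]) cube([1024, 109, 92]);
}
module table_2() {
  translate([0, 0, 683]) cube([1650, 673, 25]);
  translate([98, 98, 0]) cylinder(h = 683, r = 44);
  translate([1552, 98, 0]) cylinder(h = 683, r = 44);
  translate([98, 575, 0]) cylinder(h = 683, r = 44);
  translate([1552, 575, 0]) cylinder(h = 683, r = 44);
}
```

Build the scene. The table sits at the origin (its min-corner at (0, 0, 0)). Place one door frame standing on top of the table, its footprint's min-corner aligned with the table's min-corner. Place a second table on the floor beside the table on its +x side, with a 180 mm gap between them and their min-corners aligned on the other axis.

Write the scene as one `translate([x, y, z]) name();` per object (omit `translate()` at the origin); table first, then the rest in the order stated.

table();
translate([0, 0, 690]) door_frame();
translate([1714, 0, 0]) table_2();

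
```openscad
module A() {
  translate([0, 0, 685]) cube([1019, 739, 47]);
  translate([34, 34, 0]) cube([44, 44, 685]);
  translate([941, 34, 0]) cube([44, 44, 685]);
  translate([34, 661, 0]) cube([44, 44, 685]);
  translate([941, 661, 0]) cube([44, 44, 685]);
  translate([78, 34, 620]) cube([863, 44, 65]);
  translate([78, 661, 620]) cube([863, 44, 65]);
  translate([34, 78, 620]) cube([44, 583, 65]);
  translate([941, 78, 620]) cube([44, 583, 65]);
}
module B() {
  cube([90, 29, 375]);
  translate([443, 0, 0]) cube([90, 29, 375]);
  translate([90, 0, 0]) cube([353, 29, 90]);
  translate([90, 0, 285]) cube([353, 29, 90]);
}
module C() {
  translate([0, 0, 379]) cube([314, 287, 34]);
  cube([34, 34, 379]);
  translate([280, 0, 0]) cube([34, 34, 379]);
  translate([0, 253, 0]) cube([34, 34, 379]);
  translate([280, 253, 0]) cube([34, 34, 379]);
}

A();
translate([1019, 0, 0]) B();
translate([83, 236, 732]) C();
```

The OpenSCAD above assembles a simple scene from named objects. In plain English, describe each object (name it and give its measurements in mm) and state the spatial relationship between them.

A is a table: top 1019 mm (x) × 739 mm (y), 47 mm thick, upper face at z = 732 mm, on four 44×44 mm square legs, each inset 34 mm from the nearest pair of top edges, running from z = 0 to the bottom of the top. Four apron rails, 44 mm thick and 65 mm tall, run between adjacent legs with their top edges flush with the underside of the top and their outer faces flush with the legs' outer faces.

B is a picture frame with a 353×195 mm rectangular opening (x by z) and a uniform 90 mm border on every side. Frame depth is 29 mm along y. It is built from two vertical stiles running the full outside height and two horizontal rails spanning the gap between the stiles.

C is a four-legged stool. The seat is 314×287 mm, 34 mm thick, top at z = 413 mm. It stands on four square legs, each 34×34 mm in cross-section, from z = 0 to the seat underside, each flush with a corner of the seat.

The picture frame is against the table's +x side, with their −y faces flush. The stool is on top of the table.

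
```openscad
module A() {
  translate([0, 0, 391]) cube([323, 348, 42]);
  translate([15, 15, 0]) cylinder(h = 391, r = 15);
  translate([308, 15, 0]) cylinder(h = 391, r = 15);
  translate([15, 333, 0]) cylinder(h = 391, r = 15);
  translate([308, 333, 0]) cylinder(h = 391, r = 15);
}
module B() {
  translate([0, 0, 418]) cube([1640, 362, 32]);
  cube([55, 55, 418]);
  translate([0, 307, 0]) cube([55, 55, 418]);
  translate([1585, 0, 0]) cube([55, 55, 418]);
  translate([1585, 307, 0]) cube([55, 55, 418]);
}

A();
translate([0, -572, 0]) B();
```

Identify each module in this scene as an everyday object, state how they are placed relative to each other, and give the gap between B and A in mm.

A is a stool. B is a bench. The bench is on the floor beside the stool on its −y side. The gap between the bench and the stool is 210 mm.

The bench's nearest face is 210 mm from the stool's −y face.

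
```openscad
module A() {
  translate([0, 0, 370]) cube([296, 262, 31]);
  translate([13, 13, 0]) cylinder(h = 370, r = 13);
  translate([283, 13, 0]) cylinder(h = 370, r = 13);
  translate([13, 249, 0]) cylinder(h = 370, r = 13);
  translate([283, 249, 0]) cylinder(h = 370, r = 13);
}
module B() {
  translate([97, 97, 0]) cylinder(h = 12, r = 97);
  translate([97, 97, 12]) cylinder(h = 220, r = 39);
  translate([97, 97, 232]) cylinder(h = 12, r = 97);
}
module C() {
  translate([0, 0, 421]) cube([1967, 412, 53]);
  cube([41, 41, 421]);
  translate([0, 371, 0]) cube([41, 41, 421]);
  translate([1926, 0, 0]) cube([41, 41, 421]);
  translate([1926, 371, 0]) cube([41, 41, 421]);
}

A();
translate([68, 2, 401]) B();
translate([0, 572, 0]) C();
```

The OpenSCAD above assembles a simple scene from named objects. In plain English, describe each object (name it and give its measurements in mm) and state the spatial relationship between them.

A is a simple wooden stool: a rectangular seat 296 mm (x) by 262 mm (y), 31 mm thick, top face at z = 401 mm, on four round legs, each 26 mm in diameter. The legs rest on z = 0, each leg's axis is inset half a diameter from the nearest pair of seat edges (so the leg's bounding box is flush with the corner).

B is a spool: two coaxial disc flanges of radius 97 mm and thickness 12 mm, joined by a core cylinder of radius 39 mm and height 220 mm. The lower flange rests on z = 0 and the three cylinders share a vertical axis.

C is a long wooden bench with a 1967 mm (x) × 412 mm (y) seat, 53 mm thick, its top surface 474 mm above the floor. Four 41 mm square legs at the seat corners, flush with the edges, run from z = 0 to the seat underside.

The spool is on top of the stool. The bench is on the floor beside the stool on its +y side.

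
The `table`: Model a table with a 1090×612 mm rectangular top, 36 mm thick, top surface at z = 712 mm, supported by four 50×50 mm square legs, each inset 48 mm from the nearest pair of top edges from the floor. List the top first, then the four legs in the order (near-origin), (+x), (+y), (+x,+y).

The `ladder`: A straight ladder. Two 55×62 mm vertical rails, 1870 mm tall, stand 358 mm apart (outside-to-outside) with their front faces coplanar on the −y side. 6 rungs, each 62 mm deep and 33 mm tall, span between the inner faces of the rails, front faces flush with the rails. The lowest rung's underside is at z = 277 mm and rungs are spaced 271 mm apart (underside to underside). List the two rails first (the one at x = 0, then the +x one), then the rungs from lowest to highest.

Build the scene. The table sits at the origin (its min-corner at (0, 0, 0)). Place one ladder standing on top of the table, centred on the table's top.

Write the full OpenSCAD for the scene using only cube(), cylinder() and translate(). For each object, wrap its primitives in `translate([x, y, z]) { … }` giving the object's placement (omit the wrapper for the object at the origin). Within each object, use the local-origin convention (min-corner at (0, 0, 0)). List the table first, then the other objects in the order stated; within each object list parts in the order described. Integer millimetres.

translate([0, 0, 676]) cube([1090, 612, 36]);
translate([48, 48, 0]) cube([50, 50, 676]);
translate([992, 48, 0]) cube([50, 50, 676]);
translate([48, 514, 0]) cube([50, 50, 676]);
translate([992, 514, 0]) cube([50, 50, 676]);
translate([366, 275, 712]) {
  cube([55, 62, 1870]);
  translate([303, 0, 0]) cube([55, 62, 1870]);
  translate([55, 0, 277]) cube([248, 62, 33]);
  translate([55, 0, 548]) cube([248, 62, 33]);
  translate([55, 0, 819]) cube([248, 62, 33]);
  translate([55, 0, 1090]) cube([248, 62, 33]);
  translate([55, 0, 1361]) cube([248, 62, 33]);
  translate([55, 0, 1632]) cube([248, 62, 33]);
}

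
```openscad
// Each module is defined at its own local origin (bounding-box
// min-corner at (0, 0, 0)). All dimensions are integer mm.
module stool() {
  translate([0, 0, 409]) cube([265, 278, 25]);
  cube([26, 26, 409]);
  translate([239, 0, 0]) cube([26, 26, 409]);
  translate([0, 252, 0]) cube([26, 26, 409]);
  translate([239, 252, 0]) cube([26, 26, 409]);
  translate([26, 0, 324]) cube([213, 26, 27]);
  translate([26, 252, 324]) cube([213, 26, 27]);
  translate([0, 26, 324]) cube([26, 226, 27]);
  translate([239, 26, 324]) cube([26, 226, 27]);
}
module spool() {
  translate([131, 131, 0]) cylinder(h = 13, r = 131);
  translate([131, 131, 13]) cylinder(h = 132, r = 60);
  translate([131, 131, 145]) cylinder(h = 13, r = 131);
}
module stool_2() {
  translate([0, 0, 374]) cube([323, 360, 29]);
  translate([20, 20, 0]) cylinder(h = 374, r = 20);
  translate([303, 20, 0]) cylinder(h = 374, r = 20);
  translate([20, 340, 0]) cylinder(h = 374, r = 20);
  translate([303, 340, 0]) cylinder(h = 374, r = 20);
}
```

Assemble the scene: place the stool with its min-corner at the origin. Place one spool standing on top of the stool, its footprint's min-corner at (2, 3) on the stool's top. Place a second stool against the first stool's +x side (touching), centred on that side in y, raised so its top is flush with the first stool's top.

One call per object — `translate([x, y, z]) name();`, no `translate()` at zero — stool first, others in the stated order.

stool();
translate([2, 3, 434]) spool();
translate([265, -41, 31]) stool_2();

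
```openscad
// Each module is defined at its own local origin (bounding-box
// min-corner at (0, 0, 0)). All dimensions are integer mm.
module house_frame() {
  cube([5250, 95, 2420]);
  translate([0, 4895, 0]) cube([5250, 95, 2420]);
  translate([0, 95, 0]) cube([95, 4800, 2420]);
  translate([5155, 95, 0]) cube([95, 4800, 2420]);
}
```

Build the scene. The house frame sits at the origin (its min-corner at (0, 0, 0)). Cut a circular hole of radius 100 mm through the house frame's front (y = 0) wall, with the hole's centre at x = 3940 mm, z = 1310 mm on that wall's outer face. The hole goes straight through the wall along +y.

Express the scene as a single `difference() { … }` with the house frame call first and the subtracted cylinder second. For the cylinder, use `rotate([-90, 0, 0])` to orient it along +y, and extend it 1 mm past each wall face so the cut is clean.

difference() {
  house_frame();
  translate([3940, -1, 1310]) rotate([-90, 0, 0]) cylinder(h = 97, r = 100);
}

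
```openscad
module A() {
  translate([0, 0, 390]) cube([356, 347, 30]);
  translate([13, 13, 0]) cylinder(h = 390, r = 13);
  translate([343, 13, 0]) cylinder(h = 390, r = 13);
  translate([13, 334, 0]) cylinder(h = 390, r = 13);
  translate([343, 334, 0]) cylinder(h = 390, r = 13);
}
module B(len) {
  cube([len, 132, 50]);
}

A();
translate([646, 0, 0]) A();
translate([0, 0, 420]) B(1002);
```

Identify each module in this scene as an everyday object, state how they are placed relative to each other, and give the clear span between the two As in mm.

A is a stool. B is a beam. A beam spans the tops of two stools. The clear span between the two stools is 290 mm.

Second stool starts at x = 646; first ends at x = 356; clear span = 646 − 356 = 290 mm.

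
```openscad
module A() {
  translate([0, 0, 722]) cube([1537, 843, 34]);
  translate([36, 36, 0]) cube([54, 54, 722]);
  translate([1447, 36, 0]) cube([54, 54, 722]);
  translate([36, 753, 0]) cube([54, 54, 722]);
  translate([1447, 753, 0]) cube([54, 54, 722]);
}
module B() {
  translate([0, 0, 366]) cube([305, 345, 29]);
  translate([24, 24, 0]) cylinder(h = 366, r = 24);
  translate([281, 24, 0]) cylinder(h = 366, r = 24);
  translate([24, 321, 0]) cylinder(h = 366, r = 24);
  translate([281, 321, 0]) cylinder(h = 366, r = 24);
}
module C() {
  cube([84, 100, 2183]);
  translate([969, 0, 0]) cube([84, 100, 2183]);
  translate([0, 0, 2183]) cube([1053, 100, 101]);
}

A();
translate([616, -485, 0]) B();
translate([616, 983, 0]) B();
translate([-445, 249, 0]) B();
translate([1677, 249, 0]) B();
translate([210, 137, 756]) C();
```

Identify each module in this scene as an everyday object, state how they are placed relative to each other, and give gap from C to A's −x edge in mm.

The door frame's min-x is at 210; the table's min-x is 0; gap = 210 mm.

A is a table. B is a stool. C is a door frame. Four stools sit around the table at the −y, +y, −x, +x sides. The door frame is on top of the table. The gap from the door frame to the table's −x edge is 210 mm.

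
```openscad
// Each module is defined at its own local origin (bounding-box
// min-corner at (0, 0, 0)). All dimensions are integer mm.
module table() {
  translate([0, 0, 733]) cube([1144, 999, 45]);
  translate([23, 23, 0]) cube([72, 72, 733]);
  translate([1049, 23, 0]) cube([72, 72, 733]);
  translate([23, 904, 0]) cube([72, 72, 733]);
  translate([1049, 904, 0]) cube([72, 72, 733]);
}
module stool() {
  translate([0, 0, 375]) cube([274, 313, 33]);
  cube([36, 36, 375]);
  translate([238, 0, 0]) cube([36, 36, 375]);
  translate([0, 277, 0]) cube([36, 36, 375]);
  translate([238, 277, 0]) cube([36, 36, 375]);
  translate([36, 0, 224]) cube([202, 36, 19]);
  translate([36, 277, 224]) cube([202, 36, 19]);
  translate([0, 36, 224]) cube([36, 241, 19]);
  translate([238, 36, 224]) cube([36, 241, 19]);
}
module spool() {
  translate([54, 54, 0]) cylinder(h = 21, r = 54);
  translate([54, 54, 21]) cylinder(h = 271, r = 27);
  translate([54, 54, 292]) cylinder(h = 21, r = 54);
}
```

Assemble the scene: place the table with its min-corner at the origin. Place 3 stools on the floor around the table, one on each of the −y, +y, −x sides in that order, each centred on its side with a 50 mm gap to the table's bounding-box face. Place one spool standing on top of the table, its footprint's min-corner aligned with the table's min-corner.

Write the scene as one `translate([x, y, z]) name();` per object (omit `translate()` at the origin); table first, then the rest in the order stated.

table();
translate([435, -363, 0]) stool();
translate([435, 1049, 0]) stool();
translate([-324, 343, 0]) stool();
translate([0, 0, 778]) spool();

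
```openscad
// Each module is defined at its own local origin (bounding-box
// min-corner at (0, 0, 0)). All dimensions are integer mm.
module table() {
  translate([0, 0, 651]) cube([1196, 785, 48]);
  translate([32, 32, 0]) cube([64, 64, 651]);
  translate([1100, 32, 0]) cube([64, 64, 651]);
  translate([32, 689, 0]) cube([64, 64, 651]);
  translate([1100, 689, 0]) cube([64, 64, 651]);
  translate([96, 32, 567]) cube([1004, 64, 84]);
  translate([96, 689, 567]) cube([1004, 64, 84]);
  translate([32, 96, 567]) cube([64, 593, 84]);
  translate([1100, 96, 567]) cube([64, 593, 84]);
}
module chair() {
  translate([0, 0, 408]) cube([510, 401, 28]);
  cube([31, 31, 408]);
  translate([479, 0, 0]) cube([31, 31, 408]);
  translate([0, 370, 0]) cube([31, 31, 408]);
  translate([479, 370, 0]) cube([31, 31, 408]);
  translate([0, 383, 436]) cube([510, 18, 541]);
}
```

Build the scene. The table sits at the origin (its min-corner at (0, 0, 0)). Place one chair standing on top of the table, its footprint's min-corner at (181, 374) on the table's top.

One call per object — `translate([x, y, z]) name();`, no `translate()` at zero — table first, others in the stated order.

table();
translate([181, 374, 699]) chair();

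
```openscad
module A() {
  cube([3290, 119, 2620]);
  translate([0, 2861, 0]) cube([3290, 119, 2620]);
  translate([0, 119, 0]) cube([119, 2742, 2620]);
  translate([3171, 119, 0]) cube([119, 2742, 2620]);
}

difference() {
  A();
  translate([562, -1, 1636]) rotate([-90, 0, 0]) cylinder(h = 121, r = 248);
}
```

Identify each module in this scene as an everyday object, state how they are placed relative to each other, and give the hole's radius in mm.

The subtracted cylinder has r = 248 mm.

A is a house frame. The house frame has a circular hole through its front wall. The hole's radius is 248 mm.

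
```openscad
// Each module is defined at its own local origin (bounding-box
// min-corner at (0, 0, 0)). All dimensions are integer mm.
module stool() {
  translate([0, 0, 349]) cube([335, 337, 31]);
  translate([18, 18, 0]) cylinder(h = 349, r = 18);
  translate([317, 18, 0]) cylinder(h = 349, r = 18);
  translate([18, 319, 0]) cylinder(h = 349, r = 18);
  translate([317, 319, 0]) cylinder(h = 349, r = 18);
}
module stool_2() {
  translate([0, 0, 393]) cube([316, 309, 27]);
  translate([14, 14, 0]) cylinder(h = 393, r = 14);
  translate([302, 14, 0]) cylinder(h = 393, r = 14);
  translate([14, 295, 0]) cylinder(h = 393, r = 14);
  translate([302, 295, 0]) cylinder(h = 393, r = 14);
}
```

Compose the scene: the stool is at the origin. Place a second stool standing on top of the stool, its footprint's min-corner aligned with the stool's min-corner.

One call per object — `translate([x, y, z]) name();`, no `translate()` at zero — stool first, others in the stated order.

stool();
translate([0, 0, 380]) stool_2();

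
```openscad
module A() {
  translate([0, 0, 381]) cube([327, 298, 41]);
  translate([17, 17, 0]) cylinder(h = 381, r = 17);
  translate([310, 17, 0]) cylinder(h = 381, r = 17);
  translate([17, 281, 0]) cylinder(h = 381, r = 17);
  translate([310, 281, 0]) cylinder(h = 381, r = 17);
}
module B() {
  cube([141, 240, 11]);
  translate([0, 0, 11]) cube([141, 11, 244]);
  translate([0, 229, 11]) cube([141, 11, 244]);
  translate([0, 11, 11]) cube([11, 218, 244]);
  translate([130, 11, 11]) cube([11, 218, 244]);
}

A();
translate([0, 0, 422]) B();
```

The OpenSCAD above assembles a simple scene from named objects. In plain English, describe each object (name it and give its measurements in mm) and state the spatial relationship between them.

A is a four-legged stool. The seat is 327×298 mm, 41 mm thick, top at z = 422 mm. It stands on four round legs, each 34 mm in diameter, from z = 0 to the seat underside, each leg's axis is inset half a diameter from the nearest pair of seat edges (so the leg's bounding box is flush with the corner).

B is an open storage box with external size 141×240×255 mm and wall thickness 11 mm (the base is also 11 mm thick). The base covers the whole footprint; the four walls stand on the base, with the y-facing walls full-width and the x-facing walls fitting between their inner faces.

The open box is on top of the stool.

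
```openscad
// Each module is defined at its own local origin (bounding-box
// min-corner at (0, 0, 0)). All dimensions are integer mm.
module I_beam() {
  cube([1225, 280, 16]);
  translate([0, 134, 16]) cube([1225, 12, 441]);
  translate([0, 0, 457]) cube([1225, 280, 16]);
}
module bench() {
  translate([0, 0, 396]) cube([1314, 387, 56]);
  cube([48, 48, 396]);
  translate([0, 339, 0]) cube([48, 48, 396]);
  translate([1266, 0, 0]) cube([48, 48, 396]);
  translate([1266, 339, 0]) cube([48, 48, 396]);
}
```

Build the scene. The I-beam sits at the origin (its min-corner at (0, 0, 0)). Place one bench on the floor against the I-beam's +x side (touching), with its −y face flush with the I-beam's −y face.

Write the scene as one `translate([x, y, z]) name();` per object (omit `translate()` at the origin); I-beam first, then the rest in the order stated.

I_beam();
translate([1225, 0, 0]) bench();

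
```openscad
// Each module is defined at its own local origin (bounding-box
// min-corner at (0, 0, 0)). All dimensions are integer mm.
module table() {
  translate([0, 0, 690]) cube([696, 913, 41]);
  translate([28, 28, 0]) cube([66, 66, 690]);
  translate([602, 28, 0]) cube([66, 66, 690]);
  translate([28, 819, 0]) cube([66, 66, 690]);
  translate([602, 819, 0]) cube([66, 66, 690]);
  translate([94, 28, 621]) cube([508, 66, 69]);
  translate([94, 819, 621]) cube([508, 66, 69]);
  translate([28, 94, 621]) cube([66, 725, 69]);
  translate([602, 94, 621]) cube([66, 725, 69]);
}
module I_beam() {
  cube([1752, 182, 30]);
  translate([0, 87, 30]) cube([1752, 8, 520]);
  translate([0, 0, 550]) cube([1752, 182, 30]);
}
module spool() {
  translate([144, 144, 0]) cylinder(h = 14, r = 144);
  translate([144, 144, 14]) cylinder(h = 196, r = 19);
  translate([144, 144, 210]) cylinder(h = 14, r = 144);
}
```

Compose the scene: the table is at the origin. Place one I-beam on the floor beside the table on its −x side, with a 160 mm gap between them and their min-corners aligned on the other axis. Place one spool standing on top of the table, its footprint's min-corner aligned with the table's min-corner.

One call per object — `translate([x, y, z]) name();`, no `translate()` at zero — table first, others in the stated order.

table();
translate([-1912, 0, 0]) I_beam();
translate([0, 0, 731]) spool();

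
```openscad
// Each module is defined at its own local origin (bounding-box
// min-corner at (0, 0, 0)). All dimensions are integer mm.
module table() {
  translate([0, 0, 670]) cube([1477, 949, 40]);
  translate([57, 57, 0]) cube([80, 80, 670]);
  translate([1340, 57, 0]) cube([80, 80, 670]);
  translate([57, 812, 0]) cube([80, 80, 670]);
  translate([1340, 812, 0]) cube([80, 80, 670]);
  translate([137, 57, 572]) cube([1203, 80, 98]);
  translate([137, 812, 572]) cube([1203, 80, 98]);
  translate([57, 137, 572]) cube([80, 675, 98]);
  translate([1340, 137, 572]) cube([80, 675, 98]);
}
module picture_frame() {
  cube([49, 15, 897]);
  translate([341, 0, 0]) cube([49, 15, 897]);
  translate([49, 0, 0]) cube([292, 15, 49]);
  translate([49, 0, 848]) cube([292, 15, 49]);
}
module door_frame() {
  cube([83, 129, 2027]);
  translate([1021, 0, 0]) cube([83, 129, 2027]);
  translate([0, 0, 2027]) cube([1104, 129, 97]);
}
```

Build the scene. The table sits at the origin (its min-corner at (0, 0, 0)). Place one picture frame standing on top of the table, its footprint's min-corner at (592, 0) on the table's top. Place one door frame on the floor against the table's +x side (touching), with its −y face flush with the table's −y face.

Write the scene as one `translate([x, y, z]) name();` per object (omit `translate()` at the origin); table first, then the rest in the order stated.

table();
translate([592, 0, 710]) picture_frame();
translate([1477, 0, 0]) door_frame();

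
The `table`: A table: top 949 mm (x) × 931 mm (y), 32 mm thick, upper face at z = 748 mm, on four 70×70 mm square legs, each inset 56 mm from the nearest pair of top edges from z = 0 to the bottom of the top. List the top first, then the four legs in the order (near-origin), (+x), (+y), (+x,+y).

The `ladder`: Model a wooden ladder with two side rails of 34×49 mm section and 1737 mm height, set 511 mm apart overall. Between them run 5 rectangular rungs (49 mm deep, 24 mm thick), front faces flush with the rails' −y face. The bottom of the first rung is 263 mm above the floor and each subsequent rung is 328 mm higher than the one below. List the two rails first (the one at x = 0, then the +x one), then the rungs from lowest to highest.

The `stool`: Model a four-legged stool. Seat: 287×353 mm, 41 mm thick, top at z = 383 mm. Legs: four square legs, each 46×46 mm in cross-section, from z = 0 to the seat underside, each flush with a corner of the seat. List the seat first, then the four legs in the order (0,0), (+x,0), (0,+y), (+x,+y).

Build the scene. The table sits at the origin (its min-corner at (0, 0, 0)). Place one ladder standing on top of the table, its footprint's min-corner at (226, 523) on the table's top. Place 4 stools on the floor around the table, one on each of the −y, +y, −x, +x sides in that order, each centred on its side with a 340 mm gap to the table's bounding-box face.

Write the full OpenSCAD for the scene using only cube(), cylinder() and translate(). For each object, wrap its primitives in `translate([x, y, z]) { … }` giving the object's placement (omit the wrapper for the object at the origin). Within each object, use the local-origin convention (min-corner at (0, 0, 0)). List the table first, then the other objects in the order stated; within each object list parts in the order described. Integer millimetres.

translate([0, 0, 716]) cube([949, 931, 32]);
translate([56, 56, 0]) cube([70, 70, 716]);
translate([823, 56, 0]) cube([70, 70, 716]);
translate([56, 805, 0]) cube([70, 70, 716]);
translate([823, 805, 0]) cube([70, 70, 716]);
translate([226, 523, 748]) {
  cube([34, 49, 1737]);
  translate([477, 0, 0]) cube([34, 49, 1737]);
  translate([34, 0, 263]) cube([443, 49, 24]);
  translate([34, 0, 591]) cube([443, 49, 24]);
  translate([34, 0, 919]) cube([443, 49, 24]);
  translate([34, 0, 1247]) cube([443, 49, 24]);
  translate([34, 0, 1575]) cube([443, 49, 24]);
}
translate([331, -693, 0]) {
  translate([0, 0, 342]) cube([287, 353, 41]);
  cube([46, 46, 342]);
  translate([241, 0, 0]) cube([46, 46, 342]);
  translate([0, 307, 0]) cube([46, 46, 342]);
  translate([241, 307, 0]) cube([46, 46, 342]);
}
translate([331, 1271, 0]) {
  translate([0, 0, 342]) cube([287, 353, 41]);
  cube([46, 46, 342]);
  translate([241, 0, 0]) cube([46, 46, 342]);
  translate([0, 307, 0]) cube([46, 46, 342]);
  translate([241, 307, 0]) cube([46, 46, 342]);
}
translate([-627, 289, 0]) {
  translate([0, 0, 342]) cube([287, 353, 41]);
  cube([46, 46, 342]);
  translate([241, 0, 0]) cube([46, 46, 342]);
  translate([0, 307, 0]) cube([46, 46, 342]);
  translate([241, 307, 0]) cube([46, 46, 342]);
}
translate([1289, 289, 0]) {
  translate([0, 0, 342]) cube([287, 353, 41]);
  cube([46, 46, 342]);
  translate([241, 0, 0]) cube([46, 46, 342]);
  translate([0, 307, 0]) cube([46, 46, 342]);
  translate([241, 307, 0]) cube([46, 46, 342]);
}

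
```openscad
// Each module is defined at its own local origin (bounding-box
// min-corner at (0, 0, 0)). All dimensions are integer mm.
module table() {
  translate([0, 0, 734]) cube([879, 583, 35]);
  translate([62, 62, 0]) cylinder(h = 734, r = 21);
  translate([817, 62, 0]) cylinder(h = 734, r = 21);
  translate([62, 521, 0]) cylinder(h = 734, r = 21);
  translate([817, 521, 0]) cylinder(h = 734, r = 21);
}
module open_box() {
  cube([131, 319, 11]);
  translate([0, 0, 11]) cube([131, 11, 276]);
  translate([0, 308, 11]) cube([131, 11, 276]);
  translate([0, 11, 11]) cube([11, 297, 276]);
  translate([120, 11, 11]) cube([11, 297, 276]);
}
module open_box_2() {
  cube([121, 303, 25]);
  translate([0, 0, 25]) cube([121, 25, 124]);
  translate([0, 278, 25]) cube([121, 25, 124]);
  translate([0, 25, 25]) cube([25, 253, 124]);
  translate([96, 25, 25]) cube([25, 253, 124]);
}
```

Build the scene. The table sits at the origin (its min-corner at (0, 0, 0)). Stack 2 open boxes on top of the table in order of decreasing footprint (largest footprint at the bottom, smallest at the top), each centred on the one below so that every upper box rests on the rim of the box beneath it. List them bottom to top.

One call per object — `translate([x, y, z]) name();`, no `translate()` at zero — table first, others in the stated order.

table();
translate([374, 132, 769]) open_box();
translate([379, 140, 1056]) open_box_2();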